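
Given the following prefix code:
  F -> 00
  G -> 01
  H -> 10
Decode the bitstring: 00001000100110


Decoding step by step:
Bits 00 -> F
Bits 00 -> F
Bits 10 -> H
Bits 00 -> F
Bits 10 -> H
Bits 01 -> G
Bits 10 -> H


Decoded message: FFHFHGH


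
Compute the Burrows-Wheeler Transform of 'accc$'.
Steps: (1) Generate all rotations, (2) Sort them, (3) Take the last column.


Rotations (sorted):
  0: $accc -> last char: c
  1: accc$ -> last char: $
  2: c$acc -> last char: c
  3: cc$ac -> last char: c
  4: ccc$a -> last char: a


BWT = c$cca


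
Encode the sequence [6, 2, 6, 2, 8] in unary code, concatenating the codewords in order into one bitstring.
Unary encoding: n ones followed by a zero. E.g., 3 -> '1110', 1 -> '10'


Encode each number as n ones followed by a terminating 0:
  6 -> 1111110 (7 bits)
  2 -> 110 (3 bits)
  6 -> 1111110 (7 bits)
  2 -> 110 (3 bits)
  8 -> 111111110 (9 bits)
Total length = 7 + 3 + 7 + 3 + 9 = 29 bits.

Unary([6, 2, 6, 2, 8]) = 11111101101111110110111111110 (29 bits)


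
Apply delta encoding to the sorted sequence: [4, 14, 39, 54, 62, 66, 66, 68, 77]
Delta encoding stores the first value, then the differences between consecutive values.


First value: 4
Deltas:
  14 - 4 = 10
  39 - 14 = 25
  54 - 39 = 15
  62 - 54 = 8
  66 - 62 = 4
  66 - 66 = 0
  68 - 66 = 2
  77 - 68 = 9


Delta encoded: [4, 10, 25, 15, 8, 4, 0, 2, 9]


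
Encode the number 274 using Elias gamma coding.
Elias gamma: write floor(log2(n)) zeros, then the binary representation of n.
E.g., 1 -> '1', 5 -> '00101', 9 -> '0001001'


num_bits = floor(log2(274)) + 1 = 9
leading_zeros = num_bits - 1 = 8
binary(274) = 100010010

Elias gamma(274) = '00000000' + '100010010' = 00000000100010010 (17 bits)


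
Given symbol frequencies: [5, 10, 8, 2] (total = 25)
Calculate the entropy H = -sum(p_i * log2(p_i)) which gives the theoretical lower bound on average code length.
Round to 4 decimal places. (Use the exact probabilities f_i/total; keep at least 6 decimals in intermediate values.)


Per-symbol terms -p_i * log2(p_i) with p_i = f_i/25:
  p = 5/25 = 0.200000: log2(p) = -2.321928, -p*log2(p) = 0.464386
  p = 10/25 = 0.400000: log2(p) = -1.321928, -p*log2(p) = 0.528771
  p = 8/25 = 0.320000: log2(p) = -1.643856, -p*log2(p) = 0.526034
  p = 2/25 = 0.080000: log2(p) = -3.643856, -p*log2(p) = 0.291508
H = 0.464386 + 0.528771 + 0.526034 + 0.291508 = 1.810699

H = 1.8107 bits/symbol


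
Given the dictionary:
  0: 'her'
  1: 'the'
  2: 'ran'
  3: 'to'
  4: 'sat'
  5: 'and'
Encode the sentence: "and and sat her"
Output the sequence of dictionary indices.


Look up each word in the dictionary:
  'and' -> 5
  'and' -> 5
  'sat' -> 4
  'her' -> 0

Encoded: [5, 5, 4, 0]


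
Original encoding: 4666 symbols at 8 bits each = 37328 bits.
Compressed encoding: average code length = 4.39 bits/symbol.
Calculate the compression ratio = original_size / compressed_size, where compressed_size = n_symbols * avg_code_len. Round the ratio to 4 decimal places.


original_size = n_symbols * orig_bits = 4666 * 8 = 37328 bits
compressed_size = n_symbols * avg_code_len = 4666 * 4.39 = 20483.74 bits
ratio = original_size / compressed_size = 37328 / 20483.74 = 1.8223

Compression ratio = 1.8223


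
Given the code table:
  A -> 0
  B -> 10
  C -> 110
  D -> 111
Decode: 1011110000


Decoding:
10 -> B
111 -> D
10 -> B
0 -> A
0 -> A
0 -> A


Result: BDBAAA


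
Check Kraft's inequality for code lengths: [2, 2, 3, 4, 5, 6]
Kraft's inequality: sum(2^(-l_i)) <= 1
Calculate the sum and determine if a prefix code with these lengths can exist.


Sum = 2^(-2) + 2^(-2) + 2^(-3) + 2^(-4) + 2^(-5) + 2^(-6)
    = 0.25 + 0.25 + 0.125 + 0.0625 + 0.03125 + 0.015625
    = 47/64 = 0.734375
Since 0.734375 <= 1, Kraft's inequality IS satisfied.
A prefix code with these lengths CAN exist.

Kraft sum = 0.734375. Satisfied.


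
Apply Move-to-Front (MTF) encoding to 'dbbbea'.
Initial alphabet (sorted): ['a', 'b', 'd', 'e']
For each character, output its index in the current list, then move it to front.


MTF encoding:
'd': index 2 in ['a', 'b', 'd', 'e'] -> ['d', 'a', 'b', 'e']
'b': index 2 in ['d', 'a', 'b', 'e'] -> ['b', 'd', 'a', 'e']
'b': index 0 in ['b', 'd', 'a', 'e'] -> ['b', 'd', 'a', 'e']
'b': index 0 in ['b', 'd', 'a', 'e'] -> ['b', 'd', 'a', 'e']
'e': index 3 in ['b', 'd', 'a', 'e'] -> ['e', 'b', 'd', 'a']
'a': index 3 in ['e', 'b', 'd', 'a'] -> ['a', 'e', 'b', 'd']


Output: [2, 2, 0, 0, 3, 3]


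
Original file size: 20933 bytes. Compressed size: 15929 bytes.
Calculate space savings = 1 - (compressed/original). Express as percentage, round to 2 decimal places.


ratio = compressed/original = 15929/20933 = 0.760952
savings = 1 - ratio = 1 - 0.760952 = 0.239048
as a percentage: 0.239048 * 100 = 23.9%

Space savings = 1 - 15929/20933 = 23.9%


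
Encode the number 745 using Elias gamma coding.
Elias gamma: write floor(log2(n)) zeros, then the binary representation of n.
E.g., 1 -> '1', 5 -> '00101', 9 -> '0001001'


num_bits = floor(log2(745)) + 1 = 10
leading_zeros = num_bits - 1 = 9
binary(745) = 1011101001

Elias gamma(745) = '000000000' + '1011101001' = 0000000001011101001 (19 bits)


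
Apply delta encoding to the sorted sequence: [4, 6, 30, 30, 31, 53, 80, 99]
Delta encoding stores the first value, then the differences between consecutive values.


First value: 4
Deltas:
  6 - 4 = 2
  30 - 6 = 24
  30 - 30 = 0
  31 - 30 = 1
  53 - 31 = 22
  80 - 53 = 27
  99 - 80 = 19


Delta encoded: [4, 2, 24, 0, 1, 22, 27, 19]


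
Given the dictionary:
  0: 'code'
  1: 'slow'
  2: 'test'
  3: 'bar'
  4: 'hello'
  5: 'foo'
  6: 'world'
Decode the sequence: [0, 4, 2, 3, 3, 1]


Look up each index in the dictionary:
  0 -> 'code'
  4 -> 'hello'
  2 -> 'test'
  3 -> 'bar'
  3 -> 'bar'
  1 -> 'slow'

Decoded: "code hello test bar bar slow"


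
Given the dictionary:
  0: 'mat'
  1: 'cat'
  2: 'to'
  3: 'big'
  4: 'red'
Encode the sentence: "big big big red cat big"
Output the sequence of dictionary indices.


Look up each word in the dictionary:
  'big' -> 3
  'big' -> 3
  'big' -> 3
  'red' -> 4
  'cat' -> 1
  'big' -> 3

Encoded: [3, 3, 3, 4, 1, 3]


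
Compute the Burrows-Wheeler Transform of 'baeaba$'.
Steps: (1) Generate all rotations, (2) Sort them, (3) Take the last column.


Rotations (sorted):
  0: $baeaba -> last char: a
  1: a$baeab -> last char: b
  2: aba$bae -> last char: e
  3: aeaba$b -> last char: b
  4: ba$baea -> last char: a
  5: baeaba$ -> last char: $
  6: eaba$ba -> last char: a


BWT = abeba$a


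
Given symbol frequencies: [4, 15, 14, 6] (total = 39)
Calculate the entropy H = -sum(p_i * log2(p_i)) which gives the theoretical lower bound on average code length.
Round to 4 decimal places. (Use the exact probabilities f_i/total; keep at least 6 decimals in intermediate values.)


Per-symbol terms -p_i * log2(p_i) with p_i = f_i/39:
  p = 4/39 = 0.102564: log2(p) = -3.285402, -p*log2(p) = 0.336964
  p = 15/39 = 0.384615: log2(p) = -1.378512, -p*log2(p) = 0.530197
  p = 14/39 = 0.358974: log2(p) = -1.478047, -p*log2(p) = 0.530581
  p = 6/39 = 0.153846: log2(p) = -2.700440, -p*log2(p) = 0.415452
H = 0.336964 + 0.530197 + 0.530581 + 0.415452 = 1.813194

H = 1.8132 bits/symbol


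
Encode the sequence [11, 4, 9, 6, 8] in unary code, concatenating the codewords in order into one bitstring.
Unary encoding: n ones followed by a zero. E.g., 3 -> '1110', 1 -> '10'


Encode each number as n ones followed by a terminating 0:
  11 -> 111111111110 (12 bits)
  4 -> 11110 (5 bits)
  9 -> 1111111110 (10 bits)
  6 -> 1111110 (7 bits)
  8 -> 111111110 (9 bits)
Total length = 12 + 5 + 10 + 7 + 9 = 43 bits.

Unary([11, 4, 9, 6, 8]) = 1111111111101111011111111101111110111111110 (43 bits)


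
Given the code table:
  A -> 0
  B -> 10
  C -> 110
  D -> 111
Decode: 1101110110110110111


Decoding:
110 -> C
111 -> D
0 -> A
110 -> C
110 -> C
110 -> C
111 -> D


Result: CDACCCD


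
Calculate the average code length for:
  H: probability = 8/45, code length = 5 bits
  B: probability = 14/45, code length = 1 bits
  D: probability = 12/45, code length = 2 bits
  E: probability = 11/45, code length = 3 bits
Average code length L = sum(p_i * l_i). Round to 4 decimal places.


Weighted contributions p_i * l_i:
  H: (8/45) * 5 = 40/45
  B: (14/45) * 1 = 14/45
  D: (12/45) * 2 = 24/45
  E: (11/45) * 3 = 33/45
Sum = (40 + 14 + 24 + 33)/45 = 111/45

L = 111/45 = 2.4667 bits/symbol


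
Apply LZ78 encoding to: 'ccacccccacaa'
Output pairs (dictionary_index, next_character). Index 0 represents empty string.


LZ78 encoding steps:
Dictionary: {0: ''}
Step 1: w='' (idx 0), next='c' -> output (0, 'c'), add 'c' as idx 1
Step 2: w='c' (idx 1), next='a' -> output (1, 'a'), add 'ca' as idx 2
Step 3: w='c' (idx 1), next='c' -> output (1, 'c'), add 'cc' as idx 3
Step 4: w='cc' (idx 3), next='c' -> output (3, 'c'), add 'ccc' as idx 4
Step 5: w='' (idx 0), next='a' -> output (0, 'a'), add 'a' as idx 5
Step 6: w='ca' (idx 2), next='a' -> output (2, 'a'), add 'caa' as idx 6


Encoded: [(0, 'c'), (1, 'a'), (1, 'c'), (3, 'c'), (0, 'a'), (2, 'a')]


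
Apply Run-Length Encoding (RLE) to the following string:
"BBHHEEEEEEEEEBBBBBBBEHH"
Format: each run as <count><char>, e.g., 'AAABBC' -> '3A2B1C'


Scanning runs left to right:
  i=0: run of 'B' x 2 -> '2B'
  i=2: run of 'H' x 2 -> '2H'
  i=4: run of 'E' x 9 -> '9E'
  i=13: run of 'B' x 7 -> '7B'
  i=20: run of 'E' x 1 -> '1E'
  i=21: run of 'H' x 2 -> '2H'

RLE = 2B2H9E7B1E2H


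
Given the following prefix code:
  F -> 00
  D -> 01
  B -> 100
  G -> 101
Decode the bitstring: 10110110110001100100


Decoding step by step:
Bits 101 -> G
Bits 101 -> G
Bits 101 -> G
Bits 100 -> B
Bits 01 -> D
Bits 100 -> B
Bits 100 -> B


Decoded message: GGGBDBB


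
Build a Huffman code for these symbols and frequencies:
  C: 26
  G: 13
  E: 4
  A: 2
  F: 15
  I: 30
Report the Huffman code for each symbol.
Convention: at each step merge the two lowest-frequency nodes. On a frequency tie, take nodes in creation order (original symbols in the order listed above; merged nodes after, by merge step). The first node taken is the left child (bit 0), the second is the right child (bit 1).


Huffman tree construction:
Step 1: Merge A(2) + E(4) = 6
Step 2: Merge (A+E)(6) + G(13) = 19
Step 3: Merge F(15) + ((A+E)+G)(19) = 34
Step 4: Merge C(26) + I(30) = 56
Step 5: Merge (F+((A+E)+G))(34) + (C+I)(56) = 90
Read each symbol's code off the tree from the root (left child = 0, right child = 1).

Codes:
  C: 10 (length 2)
  G: 011 (length 3)
  E: 0101 (length 4)
  A: 0100 (length 4)
  F: 00 (length 2)
  I: 11 (length 2)
Average code length: 205/90 = 2.2778 bits/symbol


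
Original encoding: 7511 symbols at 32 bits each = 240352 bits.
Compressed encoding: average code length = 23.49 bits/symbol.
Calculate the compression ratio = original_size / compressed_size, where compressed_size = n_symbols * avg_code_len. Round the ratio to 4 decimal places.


original_size = n_symbols * orig_bits = 7511 * 32 = 240352 bits
compressed_size = n_symbols * avg_code_len = 7511 * 23.49 = 176433.39 bits
ratio = original_size / compressed_size = 240352 / 176433.39 = 1.3623

Compression ratio = 1.3623


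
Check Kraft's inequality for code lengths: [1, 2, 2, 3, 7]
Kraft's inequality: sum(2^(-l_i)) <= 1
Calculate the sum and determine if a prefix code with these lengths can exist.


Sum = 2^(-1) + 2^(-2) + 2^(-2) + 2^(-3) + 2^(-7)
    = 0.5 + 0.25 + 0.25 + 0.125 + 0.0078125
    = 145/128 = 1.1328125
Since 1.1328125 > 1, Kraft's inequality is NOT satisfied.
A prefix code with these lengths CANNOT exist.

Kraft sum = 1.1328125. Not satisfied.


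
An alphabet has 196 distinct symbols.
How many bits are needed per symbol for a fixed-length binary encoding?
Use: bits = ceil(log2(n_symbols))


log2(196) = 7.6147
Bracket: 2^7 = 128 < 196 <= 2^8 = 256
So ceil(log2(196)) = 8

bits = ceil(log2(196)) = ceil(7.6147) = 8 bits


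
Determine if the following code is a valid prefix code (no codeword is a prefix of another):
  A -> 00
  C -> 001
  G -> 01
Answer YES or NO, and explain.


Checking each pair (does one codeword prefix another?):
  A='00' vs C='001': prefix -- VIOLATION

NO -- this is NOT a valid prefix code. A (00) is a prefix of C (001).


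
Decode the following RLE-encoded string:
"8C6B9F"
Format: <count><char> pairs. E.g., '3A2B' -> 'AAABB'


Expanding each <count><char> pair:
  8C -> 'CCCCCCCC'
  6B -> 'BBBBBB'
  9F -> 'FFFFFFFFF'

Decoded = CCCCCCCCBBBBBBFFFFFFFFF


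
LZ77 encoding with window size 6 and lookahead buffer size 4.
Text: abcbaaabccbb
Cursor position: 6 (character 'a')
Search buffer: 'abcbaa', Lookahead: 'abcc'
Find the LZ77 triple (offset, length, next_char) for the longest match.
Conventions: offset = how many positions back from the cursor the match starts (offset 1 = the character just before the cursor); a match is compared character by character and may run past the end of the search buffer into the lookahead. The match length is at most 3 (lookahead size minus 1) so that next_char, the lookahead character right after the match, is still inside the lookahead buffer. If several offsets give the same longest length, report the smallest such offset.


Try each offset into the search buffer:
  offset=1 (pos 5, char 'a'): match length 1
  offset=2 (pos 4, char 'a'): match length 1
  offset=3 (pos 3, char 'b'): match length 0
  offset=4 (pos 2, char 'c'): match length 0
  offset=5 (pos 1, char 'b'): match length 0
  offset=6 (pos 0, char 'a'): match length 3
Longest match has length 3 at offset 6.
next_char = character at position 6 + 3 = 9 -> 'c'

Best match: offset=6, length=3 (matching 'abc' starting at position 0)
LZ77 triple: (6, 3, 'c')


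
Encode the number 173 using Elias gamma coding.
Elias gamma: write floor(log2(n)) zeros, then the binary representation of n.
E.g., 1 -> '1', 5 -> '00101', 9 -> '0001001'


num_bits = floor(log2(173)) + 1 = 8
leading_zeros = num_bits - 1 = 7
binary(173) = 10101101

Elias gamma(173) = '0000000' + '10101101' = 000000010101101 (15 bits)


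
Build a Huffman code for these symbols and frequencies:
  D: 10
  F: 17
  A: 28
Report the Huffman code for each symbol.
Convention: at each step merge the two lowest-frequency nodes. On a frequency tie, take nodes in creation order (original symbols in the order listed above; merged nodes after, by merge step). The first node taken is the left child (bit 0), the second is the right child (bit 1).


Huffman tree construction:
Step 1: Merge D(10) + F(17) = 27
Step 2: Merge (D+F)(27) + A(28) = 55
Read each symbol's code off the tree from the root (left child = 0, right child = 1).

Codes:
  D: 00 (length 2)
  F: 01 (length 2)
  A: 1 (length 1)
Average code length: 82/55 = 1.4909 bits/symbol


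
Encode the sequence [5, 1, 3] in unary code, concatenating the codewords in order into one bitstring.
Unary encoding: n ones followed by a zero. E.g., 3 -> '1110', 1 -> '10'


Encode each number as n ones followed by a terminating 0:
  5 -> 111110 (6 bits)
  1 -> 10 (2 bits)
  3 -> 1110 (4 bits)
Total length = 6 + 2 + 4 = 12 bits.

Unary([5, 1, 3]) = 111110101110 (12 bits)


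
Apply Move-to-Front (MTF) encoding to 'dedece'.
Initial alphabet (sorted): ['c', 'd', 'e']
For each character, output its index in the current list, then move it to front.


MTF encoding:
'd': index 1 in ['c', 'd', 'e'] -> ['d', 'c', 'e']
'e': index 2 in ['d', 'c', 'e'] -> ['e', 'd', 'c']
'd': index 1 in ['e', 'd', 'c'] -> ['d', 'e', 'c']
'e': index 1 in ['d', 'e', 'c'] -> ['e', 'd', 'c']
'c': index 2 in ['e', 'd', 'c'] -> ['c', 'e', 'd']
'e': index 1 in ['c', 'e', 'd'] -> ['e', 'c', 'd']


Output: [1, 2, 1, 1, 2, 1]


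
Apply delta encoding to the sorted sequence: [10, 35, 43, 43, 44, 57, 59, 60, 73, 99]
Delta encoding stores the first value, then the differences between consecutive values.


First value: 10
Deltas:
  35 - 10 = 25
  43 - 35 = 8
  43 - 43 = 0
  44 - 43 = 1
  57 - 44 = 13
  59 - 57 = 2
  60 - 59 = 1
  73 - 60 = 13
  99 - 73 = 26


Delta encoded: [10, 25, 8, 0, 1, 13, 2, 1, 13, 26]


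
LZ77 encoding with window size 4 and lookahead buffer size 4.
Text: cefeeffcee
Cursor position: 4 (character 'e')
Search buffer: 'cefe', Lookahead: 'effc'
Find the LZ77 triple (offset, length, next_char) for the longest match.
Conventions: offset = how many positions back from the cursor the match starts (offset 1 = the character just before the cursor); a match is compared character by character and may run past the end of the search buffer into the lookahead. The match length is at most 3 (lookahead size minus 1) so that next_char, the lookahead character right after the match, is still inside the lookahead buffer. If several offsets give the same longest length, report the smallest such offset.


Try each offset into the search buffer:
  offset=1 (pos 3, char 'e'): match length 1
  offset=2 (pos 2, char 'f'): match length 0
  offset=3 (pos 1, char 'e'): match length 2
  offset=4 (pos 0, char 'c'): match length 0
Longest match has length 2 at offset 3.
next_char = character at position 4 + 2 = 6 -> 'f'

Best match: offset=3, length=2 (matching 'ef' starting at position 1)
LZ77 triple: (3, 2, 'f')


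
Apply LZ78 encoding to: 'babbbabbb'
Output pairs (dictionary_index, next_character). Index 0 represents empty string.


LZ78 encoding steps:
Dictionary: {0: ''}
Step 1: w='' (idx 0), next='b' -> output (0, 'b'), add 'b' as idx 1
Step 2: w='' (idx 0), next='a' -> output (0, 'a'), add 'a' as idx 2
Step 3: w='b' (idx 1), next='b' -> output (1, 'b'), add 'bb' as idx 3
Step 4: w='b' (idx 1), next='a' -> output (1, 'a'), add 'ba' as idx 4
Step 5: w='bb' (idx 3), next='b' -> output (3, 'b'), add 'bbb' as idx 5


Encoded: [(0, 'b'), (0, 'a'), (1, 'b'), (1, 'a'), (3, 'b')]


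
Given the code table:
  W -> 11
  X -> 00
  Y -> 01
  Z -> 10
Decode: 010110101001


Decoding:
01 -> Y
01 -> Y
10 -> Z
10 -> Z
10 -> Z
01 -> Y


Result: YYZZZY


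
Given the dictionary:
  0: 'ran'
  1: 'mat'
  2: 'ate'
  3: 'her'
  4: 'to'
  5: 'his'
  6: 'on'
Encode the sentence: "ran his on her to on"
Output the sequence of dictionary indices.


Look up each word in the dictionary:
  'ran' -> 0
  'his' -> 5
  'on' -> 6
  'her' -> 3
  'to' -> 4
  'on' -> 6

Encoded: [0, 5, 6, 3, 4, 6]


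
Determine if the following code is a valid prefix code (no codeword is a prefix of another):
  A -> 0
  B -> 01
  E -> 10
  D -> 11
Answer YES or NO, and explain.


Checking each pair (does one codeword prefix another?):
  A='0' vs B='01': prefix -- VIOLATION

NO -- this is NOT a valid prefix code. A (0) is a prefix of B (01).


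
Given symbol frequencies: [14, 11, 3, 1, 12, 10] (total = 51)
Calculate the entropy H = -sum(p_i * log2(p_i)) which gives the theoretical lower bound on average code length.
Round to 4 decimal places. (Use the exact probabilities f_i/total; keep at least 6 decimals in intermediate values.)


Per-symbol terms -p_i * log2(p_i) with p_i = f_i/51:
  p = 14/51 = 0.274510: log2(p) = -1.865070, -p*log2(p) = 0.511980
  p = 11/51 = 0.215686: log2(p) = -2.212994, -p*log2(p) = 0.477312
  p = 3/51 = 0.058824: log2(p) = -4.087463, -p*log2(p) = 0.240439
  p = 1/51 = 0.019608: log2(p) = -5.672425, -p*log2(p) = 0.111224
  p = 12/51 = 0.235294: log2(p) = -2.087463, -p*log2(p) = 0.491168
  p = 10/51 = 0.196078: log2(p) = -2.350497, -p*log2(p) = 0.460882
H = 0.511980 + 0.477312 + 0.240439 + 0.111224 + 0.491168 + 0.460882 = 2.293005

H = 2.293 bits/symbol


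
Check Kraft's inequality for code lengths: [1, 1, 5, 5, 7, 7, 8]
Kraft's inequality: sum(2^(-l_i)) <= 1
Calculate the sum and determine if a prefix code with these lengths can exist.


Sum = 2^(-1) + 2^(-1) + 2^(-5) + 2^(-5) + 2^(-7) + 2^(-7) + 2^(-8)
    = 0.5 + 0.5 + 0.03125 + 0.03125 + 0.0078125 + 0.0078125 + 0.00390625
    = 277/256 = 1.08203125
Since 1.08203125 > 1, Kraft's inequality is NOT satisfied.
A prefix code with these lengths CANNOT exist.

Kraft sum = 1.08203125. Not satisfied.


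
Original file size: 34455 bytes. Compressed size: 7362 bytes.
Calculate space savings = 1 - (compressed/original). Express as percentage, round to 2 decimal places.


ratio = compressed/original = 7362/34455 = 0.21367
savings = 1 - ratio = 1 - 0.21367 = 0.78633
as a percentage: 0.78633 * 100 = 78.63%

Space savings = 1 - 7362/34455 = 78.63%


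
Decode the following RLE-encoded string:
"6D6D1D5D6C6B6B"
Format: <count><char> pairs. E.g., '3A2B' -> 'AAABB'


Expanding each <count><char> pair:
  6D -> 'DDDDDD'
  6D -> 'DDDDDD'
  1D -> 'D'
  5D -> 'DDDDD'
  6C -> 'CCCCCC'
  6B -> 'BBBBBB'
  6B -> 'BBBBBB'

Decoded = DDDDDDDDDDDDDDDDDDCCCCCCBBBBBBBBBBBB


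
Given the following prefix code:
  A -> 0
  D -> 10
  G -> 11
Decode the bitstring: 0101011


Decoding step by step:
Bits 0 -> A
Bits 10 -> D
Bits 10 -> D
Bits 11 -> G


Decoded message: ADDG


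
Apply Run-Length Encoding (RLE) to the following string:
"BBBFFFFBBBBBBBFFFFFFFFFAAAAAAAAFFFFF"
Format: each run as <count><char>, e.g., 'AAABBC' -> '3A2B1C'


Scanning runs left to right:
  i=0: run of 'B' x 3 -> '3B'
  i=3: run of 'F' x 4 -> '4F'
  i=7: run of 'B' x 7 -> '7B'
  i=14: run of 'F' x 9 -> '9F'
  i=23: run of 'A' x 8 -> '8A'
  i=31: run of 'F' x 5 -> '5F'

RLE = 3B4F7B9F8A5F


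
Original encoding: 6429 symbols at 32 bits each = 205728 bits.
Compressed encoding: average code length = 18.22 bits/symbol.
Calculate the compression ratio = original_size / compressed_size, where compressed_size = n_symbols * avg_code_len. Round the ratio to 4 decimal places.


original_size = n_symbols * orig_bits = 6429 * 32 = 205728 bits
compressed_size = n_symbols * avg_code_len = 6429 * 18.22 = 117136.38 bits
ratio = original_size / compressed_size = 205728 / 117136.38 = 1.7563

Compression ratio = 1.7563


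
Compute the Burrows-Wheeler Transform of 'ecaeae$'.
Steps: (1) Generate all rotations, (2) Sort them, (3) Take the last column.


Rotations (sorted):
  0: $ecaeae -> last char: e
  1: ae$ecae -> last char: e
  2: aeae$ec -> last char: c
  3: caeae$e -> last char: e
  4: e$ecaea -> last char: a
  5: eae$eca -> last char: a
  6: ecaeae$ -> last char: $


BWT = eeceaa$


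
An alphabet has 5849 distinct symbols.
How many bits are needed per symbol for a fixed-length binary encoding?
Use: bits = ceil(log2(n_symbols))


log2(5849) = 12.514
Bracket: 2^12 = 4096 < 5849 <= 2^13 = 8192
So ceil(log2(5849)) = 13

bits = ceil(log2(5849)) = ceil(12.514) = 13 bits


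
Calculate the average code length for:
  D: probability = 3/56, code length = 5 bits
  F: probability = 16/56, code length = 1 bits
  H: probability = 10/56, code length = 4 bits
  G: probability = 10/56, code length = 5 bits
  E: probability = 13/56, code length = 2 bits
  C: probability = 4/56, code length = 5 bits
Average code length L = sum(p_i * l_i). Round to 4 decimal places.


Weighted contributions p_i * l_i:
  D: (3/56) * 5 = 15/56
  F: (16/56) * 1 = 16/56
  H: (10/56) * 4 = 40/56
  G: (10/56) * 5 = 50/56
  E: (13/56) * 2 = 26/56
  C: (4/56) * 5 = 20/56
Sum = (15 + 16 + 40 + 50 + 26 + 20)/56 = 167/56

L = 167/56 = 2.9821 bits/symbol


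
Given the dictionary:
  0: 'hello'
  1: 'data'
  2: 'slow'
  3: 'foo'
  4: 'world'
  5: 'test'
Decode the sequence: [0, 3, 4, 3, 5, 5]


Look up each index in the dictionary:
  0 -> 'hello'
  3 -> 'foo'
  4 -> 'world'
  3 -> 'foo'
  5 -> 'test'
  5 -> 'test'

Decoded: "hello foo world foo test test"


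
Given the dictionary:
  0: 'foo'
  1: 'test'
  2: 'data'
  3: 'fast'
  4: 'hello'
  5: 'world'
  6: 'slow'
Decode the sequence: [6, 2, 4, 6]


Look up each index in the dictionary:
  6 -> 'slow'
  2 -> 'data'
  4 -> 'hello'
  6 -> 'slow'

Decoded: "slow data hello slow"


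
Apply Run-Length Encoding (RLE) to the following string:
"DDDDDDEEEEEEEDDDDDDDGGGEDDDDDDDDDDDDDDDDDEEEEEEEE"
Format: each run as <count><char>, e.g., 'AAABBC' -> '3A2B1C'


Scanning runs left to right:
  i=0: run of 'D' x 6 -> '6D'
  i=6: run of 'E' x 7 -> '7E'
  i=13: run of 'D' x 7 -> '7D'
  i=20: run of 'G' x 3 -> '3G'
  i=23: run of 'E' x 1 -> '1E'
  i=24: run of 'D' x 17 -> '17D'
  i=41: run of 'E' x 8 -> '8E'

RLE = 6D7E7D3G1E17D8E


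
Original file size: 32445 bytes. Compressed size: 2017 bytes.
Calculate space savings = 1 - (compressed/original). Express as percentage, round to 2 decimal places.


ratio = compressed/original = 2017/32445 = 0.062167
savings = 1 - ratio = 1 - 0.062167 = 0.937833
as a percentage: 0.937833 * 100 = 93.78%

Space savings = 1 - 2017/32445 = 93.78%


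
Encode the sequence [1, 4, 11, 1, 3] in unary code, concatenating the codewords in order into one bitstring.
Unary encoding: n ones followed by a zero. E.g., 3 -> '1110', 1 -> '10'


Encode each number as n ones followed by a terminating 0:
  1 -> 10 (2 bits)
  4 -> 11110 (5 bits)
  11 -> 111111111110 (12 bits)
  1 -> 10 (2 bits)
  3 -> 1110 (4 bits)
Total length = 2 + 5 + 12 + 2 + 4 = 25 bits.

Unary([1, 4, 11, 1, 3]) = 1011110111111111110101110 (25 bits)


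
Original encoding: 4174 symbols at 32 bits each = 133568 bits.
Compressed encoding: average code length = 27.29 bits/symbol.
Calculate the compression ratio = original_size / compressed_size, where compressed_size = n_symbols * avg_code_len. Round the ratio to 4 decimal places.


original_size = n_symbols * orig_bits = 4174 * 32 = 133568 bits
compressed_size = n_symbols * avg_code_len = 4174 * 27.29 = 113908.46 bits
ratio = original_size / compressed_size = 133568 / 113908.46 = 1.1726

Compression ratio = 1.1726


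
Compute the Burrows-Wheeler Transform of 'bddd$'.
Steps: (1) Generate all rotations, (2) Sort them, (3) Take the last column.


Rotations (sorted):
  0: $bddd -> last char: d
  1: bddd$ -> last char: $
  2: d$bdd -> last char: d
  3: dd$bd -> last char: d
  4: ddd$b -> last char: b


BWT = d$ddb


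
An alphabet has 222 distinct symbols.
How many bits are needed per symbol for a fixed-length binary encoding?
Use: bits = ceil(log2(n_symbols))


log2(222) = 7.7944
Bracket: 2^7 = 128 < 222 <= 2^8 = 256
So ceil(log2(222)) = 8

bits = ceil(log2(222)) = ceil(7.7944) = 8 bits


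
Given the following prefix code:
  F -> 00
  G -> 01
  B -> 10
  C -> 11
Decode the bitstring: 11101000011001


Decoding step by step:
Bits 11 -> C
Bits 10 -> B
Bits 10 -> B
Bits 00 -> F
Bits 01 -> G
Bits 10 -> B
Bits 01 -> G


Decoded message: CBBFGBG


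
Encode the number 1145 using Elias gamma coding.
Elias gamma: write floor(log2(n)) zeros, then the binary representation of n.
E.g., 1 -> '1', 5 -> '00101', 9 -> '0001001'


num_bits = floor(log2(1145)) + 1 = 11
leading_zeros = num_bits - 1 = 10
binary(1145) = 10001111001

Elias gamma(1145) = '0000000000' + '10001111001' = 000000000010001111001 (21 bits)


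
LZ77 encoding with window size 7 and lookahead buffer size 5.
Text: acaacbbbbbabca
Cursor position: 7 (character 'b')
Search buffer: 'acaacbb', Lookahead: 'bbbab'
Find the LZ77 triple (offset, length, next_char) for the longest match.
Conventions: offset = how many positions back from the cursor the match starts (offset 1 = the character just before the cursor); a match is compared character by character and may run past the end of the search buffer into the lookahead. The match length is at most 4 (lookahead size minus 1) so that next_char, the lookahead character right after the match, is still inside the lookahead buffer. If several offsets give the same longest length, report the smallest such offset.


Try each offset into the search buffer:
  offset=1 (pos 6, char 'b'): match length 3
  offset=2 (pos 5, char 'b'): match length 3
  offset=3 (pos 4, char 'c'): match length 0
  offset=4 (pos 3, char 'a'): match length 0
  offset=5 (pos 2, char 'a'): match length 0
  offset=6 (pos 1, char 'c'): match length 0
  offset=7 (pos 0, char 'a'): match length 0
Longest match has length 3, found at offsets 1, 2; take the smallest, offset 1.
next_char = character at position 7 + 3 = 10 -> 'a'

Best match: offset=1, length=3 (matching 'bbb' starting at position 6)
LZ77 triple: (1, 3, 'a')


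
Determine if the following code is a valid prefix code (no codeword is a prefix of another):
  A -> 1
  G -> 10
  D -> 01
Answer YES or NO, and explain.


Checking each pair (does one codeword prefix another?):
  A='1' vs G='10': prefix -- VIOLATION

NO -- this is NOT a valid prefix code. A (1) is a prefix of G (10).


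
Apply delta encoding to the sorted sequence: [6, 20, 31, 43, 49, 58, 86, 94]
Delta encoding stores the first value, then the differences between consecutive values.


First value: 6
Deltas:
  20 - 6 = 14
  31 - 20 = 11
  43 - 31 = 12
  49 - 43 = 6
  58 - 49 = 9
  86 - 58 = 28
  94 - 86 = 8


Delta encoded: [6, 14, 11, 12, 6, 9, 28, 8]


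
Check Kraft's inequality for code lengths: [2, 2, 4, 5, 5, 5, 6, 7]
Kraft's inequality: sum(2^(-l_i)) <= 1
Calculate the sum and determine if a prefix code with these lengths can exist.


Sum = 2^(-2) + 2^(-2) + 2^(-4) + 2^(-5) + 2^(-5) + 2^(-5) + 2^(-6) + 2^(-7)
    = 0.25 + 0.25 + 0.0625 + 0.03125 + 0.03125 + 0.03125 + 0.015625 + 0.0078125
    = 87/128 = 0.6796875
Since 0.6796875 <= 1, Kraft's inequality IS satisfied.
A prefix code with these lengths CAN exist.

Kraft sum = 0.6796875. Satisfied.


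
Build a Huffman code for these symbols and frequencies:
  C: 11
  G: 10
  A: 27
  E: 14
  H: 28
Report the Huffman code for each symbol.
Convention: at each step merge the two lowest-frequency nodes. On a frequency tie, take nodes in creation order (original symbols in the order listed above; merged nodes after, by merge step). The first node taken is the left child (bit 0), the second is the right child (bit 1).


Huffman tree construction:
Step 1: Merge G(10) + C(11) = 21
Step 2: Merge E(14) + (G+C)(21) = 35
Step 3: Merge A(27) + H(28) = 55
Step 4: Merge (E+(G+C))(35) + (A+H)(55) = 90
Read each symbol's code off the tree from the root (left child = 0, right child = 1).

Codes:
  C: 011 (length 3)
  G: 010 (length 3)
  A: 10 (length 2)
  E: 00 (length 2)
  H: 11 (length 2)
Average code length: 201/90 = 2.2333 bits/symbol


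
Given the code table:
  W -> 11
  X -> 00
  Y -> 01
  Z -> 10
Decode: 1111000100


Decoding:
11 -> W
11 -> W
00 -> X
01 -> Y
00 -> X


Result: WWXYX


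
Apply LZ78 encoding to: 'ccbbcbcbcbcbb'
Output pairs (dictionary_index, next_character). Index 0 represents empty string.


LZ78 encoding steps:
Dictionary: {0: ''}
Step 1: w='' (idx 0), next='c' -> output (0, 'c'), add 'c' as idx 1
Step 2: w='c' (idx 1), next='b' -> output (1, 'b'), add 'cb' as idx 2
Step 3: w='' (idx 0), next='b' -> output (0, 'b'), add 'b' as idx 3
Step 4: w='cb' (idx 2), next='c' -> output (2, 'c'), add 'cbc' as idx 4
Step 5: w='b' (idx 3), next='c' -> output (3, 'c'), add 'bc' as idx 5
Step 6: w='bc' (idx 5), next='b' -> output (5, 'b'), add 'bcb' as idx 6
Step 7: w='b' (idx 3), end of input -> output (3, '')


Encoded: [(0, 'c'), (1, 'b'), (0, 'b'), (2, 'c'), (3, 'c'), (5, 'b'), (3, '')]


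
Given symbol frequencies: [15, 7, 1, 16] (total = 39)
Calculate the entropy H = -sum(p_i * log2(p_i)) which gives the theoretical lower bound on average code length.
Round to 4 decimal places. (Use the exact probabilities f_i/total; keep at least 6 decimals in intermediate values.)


Per-symbol terms -p_i * log2(p_i) with p_i = f_i/39:
  p = 15/39 = 0.384615: log2(p) = -1.378512, -p*log2(p) = 0.530197
  p = 7/39 = 0.179487: log2(p) = -2.478047, -p*log2(p) = 0.444778
  p = 1/39 = 0.025641: log2(p) = -5.285402, -p*log2(p) = 0.135523
  p = 16/39 = 0.410256: log2(p) = -1.285402, -p*log2(p) = 0.527345
H = 0.530197 + 0.444778 + 0.135523 + 0.527345 = 1.637843

H = 1.6378 bits/symbol


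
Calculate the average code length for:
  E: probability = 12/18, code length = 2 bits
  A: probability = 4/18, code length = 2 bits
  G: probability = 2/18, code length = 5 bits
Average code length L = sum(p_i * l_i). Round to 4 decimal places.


Weighted contributions p_i * l_i:
  E: (12/18) * 2 = 24/18
  A: (4/18) * 2 = 8/18
  G: (2/18) * 5 = 10/18
Sum = (24 + 8 + 10)/18 = 42/18

L = 42/18 = 2.3333 bits/symbol


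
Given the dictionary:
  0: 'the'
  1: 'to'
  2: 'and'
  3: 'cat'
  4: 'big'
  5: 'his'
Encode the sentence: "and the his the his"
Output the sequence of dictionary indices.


Look up each word in the dictionary:
  'and' -> 2
  'the' -> 0
  'his' -> 5
  'the' -> 0
  'his' -> 5

Encoded: [2, 0, 5, 0, 5]


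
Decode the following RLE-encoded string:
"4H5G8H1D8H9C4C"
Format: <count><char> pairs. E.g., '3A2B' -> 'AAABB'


Expanding each <count><char> pair:
  4H -> 'HHHH'
  5G -> 'GGGGG'
  8H -> 'HHHHHHHH'
  1D -> 'D'
  8H -> 'HHHHHHHH'
  9C -> 'CCCCCCCCC'
  4C -> 'CCCC'

Decoded = HHHHGGGGGHHHHHHHHDHHHHHHHHCCCCCCCCCCCCC


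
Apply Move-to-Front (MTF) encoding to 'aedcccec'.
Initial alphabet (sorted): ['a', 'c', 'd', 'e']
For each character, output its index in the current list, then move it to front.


MTF encoding:
'a': index 0 in ['a', 'c', 'd', 'e'] -> ['a', 'c', 'd', 'e']
'e': index 3 in ['a', 'c', 'd', 'e'] -> ['e', 'a', 'c', 'd']
'd': index 3 in ['e', 'a', 'c', 'd'] -> ['d', 'e', 'a', 'c']
'c': index 3 in ['d', 'e', 'a', 'c'] -> ['c', 'd', 'e', 'a']
'c': index 0 in ['c', 'd', 'e', 'a'] -> ['c', 'd', 'e', 'a']
'c': index 0 in ['c', 'd', 'e', 'a'] -> ['c', 'd', 'e', 'a']
'e': index 2 in ['c', 'd', 'e', 'a'] -> ['e', 'c', 'd', 'a']
'c': index 1 in ['e', 'c', 'd', 'a'] -> ['c', 'e', 'd', 'a']


Output: [0, 3, 3, 3, 0, 0, 2, 1]


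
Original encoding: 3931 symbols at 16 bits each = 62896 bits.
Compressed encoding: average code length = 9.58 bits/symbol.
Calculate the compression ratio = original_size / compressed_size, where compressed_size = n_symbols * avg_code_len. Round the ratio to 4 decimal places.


original_size = n_symbols * orig_bits = 3931 * 16 = 62896 bits
compressed_size = n_symbols * avg_code_len = 3931 * 9.58 = 37658.98 bits
ratio = original_size / compressed_size = 62896 / 37658.98 = 1.6701

Compression ratio = 1.6701


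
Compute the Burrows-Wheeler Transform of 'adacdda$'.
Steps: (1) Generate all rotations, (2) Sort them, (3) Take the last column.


Rotations (sorted):
  0: $adacdda -> last char: a
  1: a$adacdd -> last char: d
  2: acdda$ad -> last char: d
  3: adacdda$ -> last char: $
  4: cdda$ada -> last char: a
  5: da$adacd -> last char: d
  6: dacdda$a -> last char: a
  7: dda$adac -> last char: c


BWT = add$adac


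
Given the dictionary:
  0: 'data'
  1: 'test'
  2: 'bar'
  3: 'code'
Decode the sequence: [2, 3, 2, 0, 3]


Look up each index in the dictionary:
  2 -> 'bar'
  3 -> 'code'
  2 -> 'bar'
  0 -> 'data'
  3 -> 'code'

Decoded: "bar code bar data code"


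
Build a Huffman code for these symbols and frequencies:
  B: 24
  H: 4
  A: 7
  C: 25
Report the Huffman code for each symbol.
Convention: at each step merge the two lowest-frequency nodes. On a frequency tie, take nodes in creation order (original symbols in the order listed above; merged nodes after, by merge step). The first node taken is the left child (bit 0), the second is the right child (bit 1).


Huffman tree construction:
Step 1: Merge H(4) + A(7) = 11
Step 2: Merge (H+A)(11) + B(24) = 35
Step 3: Merge C(25) + ((H+A)+B)(35) = 60
Read each symbol's code off the tree from the root (left child = 0, right child = 1).

Codes:
  B: 11 (length 2)
  H: 100 (length 3)
  A: 101 (length 3)
  C: 0 (length 1)
Average code length: 106/60 = 1.7667 bits/symbol


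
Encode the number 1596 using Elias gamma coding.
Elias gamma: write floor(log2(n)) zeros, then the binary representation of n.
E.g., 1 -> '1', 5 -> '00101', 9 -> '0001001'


num_bits = floor(log2(1596)) + 1 = 11
leading_zeros = num_bits - 1 = 10
binary(1596) = 11000111100

Elias gamma(1596) = '0000000000' + '11000111100' = 000000000011000111100 (21 bits)


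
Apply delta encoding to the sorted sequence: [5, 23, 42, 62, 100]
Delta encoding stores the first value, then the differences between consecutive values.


First value: 5
Deltas:
  23 - 5 = 18
  42 - 23 = 19
  62 - 42 = 20
  100 - 62 = 38


Delta encoded: [5, 18, 19, 20, 38]


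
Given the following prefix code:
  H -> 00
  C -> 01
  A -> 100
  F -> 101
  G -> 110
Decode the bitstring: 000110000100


Decoding step by step:
Bits 00 -> H
Bits 01 -> C
Bits 100 -> A
Bits 00 -> H
Bits 100 -> A


Decoded message: HCAHA


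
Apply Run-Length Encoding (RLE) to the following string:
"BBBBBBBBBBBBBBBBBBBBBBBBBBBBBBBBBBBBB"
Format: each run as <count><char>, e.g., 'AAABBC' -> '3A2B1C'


Scanning runs left to right:
  i=0: run of 'B' x 37 -> '37B'

RLE = 37B


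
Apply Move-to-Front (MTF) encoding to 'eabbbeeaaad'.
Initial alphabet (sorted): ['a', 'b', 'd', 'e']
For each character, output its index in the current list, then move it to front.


MTF encoding:
'e': index 3 in ['a', 'b', 'd', 'e'] -> ['e', 'a', 'b', 'd']
'a': index 1 in ['e', 'a', 'b', 'd'] -> ['a', 'e', 'b', 'd']
'b': index 2 in ['a', 'e', 'b', 'd'] -> ['b', 'a', 'e', 'd']
'b': index 0 in ['b', 'a', 'e', 'd'] -> ['b', 'a', 'e', 'd']
'b': index 0 in ['b', 'a', 'e', 'd'] -> ['b', 'a', 'e', 'd']
'e': index 2 in ['b', 'a', 'e', 'd'] -> ['e', 'b', 'a', 'd']
'e': index 0 in ['e', 'b', 'a', 'd'] -> ['e', 'b', 'a', 'd']
'a': index 2 in ['e', 'b', 'a', 'd'] -> ['a', 'e', 'b', 'd']
'a': index 0 in ['a', 'e', 'b', 'd'] -> ['a', 'e', 'b', 'd']
'a': index 0 in ['a', 'e', 'b', 'd'] -> ['a', 'e', 'b', 'd']
'd': index 3 in ['a', 'e', 'b', 'd'] -> ['d', 'a', 'e', 'b']


Output: [3, 1, 2, 0, 0, 2, 0, 2, 0, 0, 3]


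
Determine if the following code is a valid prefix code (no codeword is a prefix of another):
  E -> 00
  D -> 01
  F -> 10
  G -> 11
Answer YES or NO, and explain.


Checking each pair (does one codeword prefix another?):
  E='00' vs D='01': no prefix
  E='00' vs F='10': no prefix
  E='00' vs G='11': no prefix
  D='01' vs E='00': no prefix
  D='01' vs F='10': no prefix
  D='01' vs G='11': no prefix
  F='10' vs E='00': no prefix
  F='10' vs D='01': no prefix
  F='10' vs G='11': no prefix
  G='11' vs E='00': no prefix
  G='11' vs D='01': no prefix
  G='11' vs F='10': no prefix
No violation found over all pairs.

YES -- this is a valid prefix code. No codeword is a prefix of any other codeword.


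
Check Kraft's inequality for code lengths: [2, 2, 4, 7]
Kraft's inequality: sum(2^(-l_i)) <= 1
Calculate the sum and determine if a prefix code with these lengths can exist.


Sum = 2^(-2) + 2^(-2) + 2^(-4) + 2^(-7)
    = 0.25 + 0.25 + 0.0625 + 0.0078125
    = 73/128 = 0.5703125
Since 0.5703125 <= 1, Kraft's inequality IS satisfied.
A prefix code with these lengths CAN exist.

Kraft sum = 0.5703125. Satisfied.


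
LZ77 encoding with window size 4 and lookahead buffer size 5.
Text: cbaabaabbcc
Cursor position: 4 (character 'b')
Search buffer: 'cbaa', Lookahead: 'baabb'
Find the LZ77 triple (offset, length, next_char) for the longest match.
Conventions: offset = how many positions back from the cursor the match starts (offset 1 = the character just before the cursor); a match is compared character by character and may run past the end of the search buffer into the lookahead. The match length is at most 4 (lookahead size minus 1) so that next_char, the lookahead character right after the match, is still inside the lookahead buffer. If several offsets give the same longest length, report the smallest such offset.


Try each offset into the search buffer:
  offset=1 (pos 3, char 'a'): match length 0
  offset=2 (pos 2, char 'a'): match length 0
  offset=3 (pos 1, char 'b'): match length 4
  offset=4 (pos 0, char 'c'): match length 0
Longest match has length 4 at offset 3.
next_char = character at position 4 + 4 = 8 -> 'b'

Best match: offset=3, length=4 (matching 'baab' starting at position 1)
LZ77 triple: (3, 4, 'b')


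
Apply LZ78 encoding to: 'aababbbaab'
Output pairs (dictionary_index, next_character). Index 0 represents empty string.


LZ78 encoding steps:
Dictionary: {0: ''}
Step 1: w='' (idx 0), next='a' -> output (0, 'a'), add 'a' as idx 1
Step 2: w='a' (idx 1), next='b' -> output (1, 'b'), add 'ab' as idx 2
Step 3: w='ab' (idx 2), next='b' -> output (2, 'b'), add 'abb' as idx 3
Step 4: w='' (idx 0), next='b' -> output (0, 'b'), add 'b' as idx 4
Step 5: w='a' (idx 1), next='a' -> output (1, 'a'), add 'aa' as idx 5
Step 6: w='b' (idx 4), end of input -> output (4, '')


Encoded: [(0, 'a'), (1, 'b'), (2, 'b'), (0, 'b'), (1, 'a'), (4, '')]
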